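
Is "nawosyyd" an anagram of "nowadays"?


Word 1: "nowadays" → sorted: aadnoswy
Word 2: "nawosyyd" → sorted: adnoswyy
Same letters? aadnoswy != adnoswyy
Anagram = No


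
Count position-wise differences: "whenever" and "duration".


Comparing character by character (same length = 8):
  Pos 0: 'w' vs 'd' !=
  Pos 1: 'h' vs 'u' !=
  Pos 2: 'e' vs 'r' !=
  Pos 3: 'n' vs 'a' !=
  Pos 4: 'e' vs 't' !=
  Pos 5: 'v' vs 'i' !=
  Pos 6: 'e' vs 'o' !=
  Pos 7: 'r' vs 'n' !=
Hamming distance = 8


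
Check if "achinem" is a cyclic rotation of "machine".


Word: "machine", Candidate: "achinem"
Method: check if candidate is substring of word+word
"machinemachine" contains "achinem"? Yes
Is rotation = Yes


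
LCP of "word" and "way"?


Word 1: "word"
Word 2: "way"
Comparing from start:
  Pos 0: 'w' == 'w'
  Pos 1: 'o' != 'a' (stop)
LCP = "w" (length 1)


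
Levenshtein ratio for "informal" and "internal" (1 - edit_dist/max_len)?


Word 1: "informal" (length 8)
Word 2: "internal" (length 8)
One optimal edit sequence:
  1. keep 'i'
  2. keep 'n'
  3. substitute 'f' -> 't'  (+1)
  4. substitute 'o' -> 'e'  (+1)
  5. keep 'r'
  6. substitute 'm' -> 'n'  (+1)
  7. keep 'a'
  8. keep 'l'
Edit distance = 3
Max length = max(8, 8) = 8
Similarity = 1 - 3/8
= 0.6250


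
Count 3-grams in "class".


Word: "class" (length 5)
Number of 3-grams = length - 3 + 1 = 5 - 3 + 1
= 3


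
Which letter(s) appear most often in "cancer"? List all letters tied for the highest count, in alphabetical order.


Word: "cancer"
Letter counts:
  'a': 1
  'c': 2
  'e': 1
  'n': 1
  'r': 1
Maximum count = 2
Most frequent = 'c' (2 times each)


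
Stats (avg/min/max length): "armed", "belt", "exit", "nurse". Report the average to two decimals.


Lengths: "armed"=5, "belt"=4, "exit"=4, "nurse"=5
Sum = 18, Count = 4
Average = 18/4 = 4.50
= avg=4.50, min=4, max=5


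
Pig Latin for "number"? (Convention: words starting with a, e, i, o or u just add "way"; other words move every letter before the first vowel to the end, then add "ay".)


Word: "number"
Starts with consonant(s) → move to end, add 'ay'
Consonant cluster: "n"
Pig Latin = "umbernay"


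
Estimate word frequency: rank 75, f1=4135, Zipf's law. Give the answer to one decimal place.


Zipf's law: f(r) = f(1) / r
f(1) = 4135
f(75) = 4135 / 75
= 55.1 occurrences


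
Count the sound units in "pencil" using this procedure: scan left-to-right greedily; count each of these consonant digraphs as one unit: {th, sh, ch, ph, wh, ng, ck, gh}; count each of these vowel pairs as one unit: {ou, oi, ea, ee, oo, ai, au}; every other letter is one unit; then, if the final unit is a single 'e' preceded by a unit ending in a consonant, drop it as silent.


Word: "pencil" (6 letters)
Left-to-right scan:
  [1] 'p' (letter)
  [2] 'e' (letter)
  [3] 'n' (letter)
  [4] 'c' (letter)
  [5] 'i' (letter)
  [6] 'l' (letter)
Units from scan: 6
Sound units = 6 units


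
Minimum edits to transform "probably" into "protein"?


Word 1: "probably" (length 8)
Word 2: "protein" (length 7)
One optimal edit sequence (insert/delete/substitute each cost 1):
  1. keep 'p'
  2. keep 'r'
  3. keep 'o'
  4. delete 'b'  (+1)
  5. substitute 'a' -> 't'  (+1)
  6. substitute 'b' -> 'e'  (+1)
  7. substitute 'l' -> 'i'  (+1)
  8. substitute 'y' -> 'n'  (+1)
Total edit operations: 5
Edit distance = 5


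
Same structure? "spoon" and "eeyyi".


Pattern of "spoon": [0, 1, 2, 2, 3]
Pattern of "eeyyi": [0, 0, 1, 1, 2]
Patterns do not match
Same pattern = No


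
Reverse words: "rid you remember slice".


Original: "rid you remember slice"
Words (1..n): rid | you | remember | slice
Reversed (n..1): slice | remember | you | rid
Result = "slice remember you rid"


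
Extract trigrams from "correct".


Word: "correct" (length 7)
Number of trigrams = 7 - 3 + 1 = 5
  Position 0: "cor"
  Position 1: "orr"
  Position 2: "rre"
  Position 3: "rec"
  Position 4: "ect"
Trigrams = "cor", "orr", "rre", "rec", "ect"


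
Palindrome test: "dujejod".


Word: "dujejod"
Reversed: "dojejud"
Forward == Backward? dujejod != dojejud
Palindrome = No


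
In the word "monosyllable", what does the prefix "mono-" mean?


Prefix: mono-
Example: monosyllable (mono- + syllable)
Meaning = one


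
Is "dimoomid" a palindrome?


Word: "dimoomid"
Reversed: "dimoomid"
Forward == Backward? dimoomid == dimoomid
Palindrome = Yes


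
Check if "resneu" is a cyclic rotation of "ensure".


Word: "ensure", Candidate: "resneu"
Method: check if candidate is substring of word+word
"ensureensure" contains "resneu"? No
Is rotation = No


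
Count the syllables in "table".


Word: "table"
Syllable breakdown: ta · ble
Counting: 2 parts
= 2 syllables


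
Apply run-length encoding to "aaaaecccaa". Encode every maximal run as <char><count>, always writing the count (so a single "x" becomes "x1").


String: "aaaaecccaa"
Scanning for consecutive runs:
  'a' x 4
  'e' x 1
  'c' x 3
  'a' x 2
RLE = "a4e1c3a2"


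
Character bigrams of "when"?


Word: "when" (length 4)
Number of bigrams = 4 - 2 + 1 = 3
  Position 0: "wh"
  Position 1: "he"
  Position 2: "en"
Bigrams = "wh", "he", "en"


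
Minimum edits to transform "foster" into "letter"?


Word 1: "foster" (length 6)
Word 2: "letter" (length 6)
One optimal edit sequence (insert/delete/substitute each cost 1):
  1. substitute 'f' -> 'l'  (+1)
  2. substitute 'o' -> 'e'  (+1)
  3. substitute 's' -> 't'  (+1)
  4. keep 't'
  5. keep 'e'
  6. keep 'r'
Total edit operations: 3
Edit distance = 3


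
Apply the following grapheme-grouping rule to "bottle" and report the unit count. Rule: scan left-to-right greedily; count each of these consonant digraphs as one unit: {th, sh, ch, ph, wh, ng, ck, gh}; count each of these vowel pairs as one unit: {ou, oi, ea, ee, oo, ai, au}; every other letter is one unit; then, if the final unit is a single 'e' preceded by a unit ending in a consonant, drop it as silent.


Word: "bottle" (6 letters)
Left-to-right scan:
  1. 'b' (letter)
  2. 'o' (letter)
  3. 't' (letter)
  4. 't' (letter)
  5. 'l' (letter)
  6. 'e' (letter)
Units from scan: 6
Final unit is 'e' after a consonant -> drop as silent (-1)
Sound units = 5 units


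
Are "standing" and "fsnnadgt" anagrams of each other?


Word 1: "standing" → sorted: adginnst
Word 2: "fsnnadgt" → sorted: adfgnnst
Same letters? adginnst != adfgnnst
Anagram = No


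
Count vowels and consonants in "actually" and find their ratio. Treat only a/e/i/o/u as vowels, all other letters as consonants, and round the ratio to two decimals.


Word: "actually"
Vowels (a,e,i,o,u): 3
Consonants: 5
Ratio = 3/5
= 0.60


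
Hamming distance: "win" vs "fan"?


Comparing character by character (same length = 3):
  Pos 0: 'w' vs 'f' !=
  Pos 1: 'i' vs 'a' !=
  Pos 2: 'n' vs 'n' =
Hamming distance = 2


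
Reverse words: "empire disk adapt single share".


Original: "empire disk adapt single share"
Words (1..n): empire | disk | adapt | single | share
Reversed (n..1): share | single | adapt | disk | empire
Result = "share single adapt disk empire"


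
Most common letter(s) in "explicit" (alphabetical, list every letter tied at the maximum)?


Word: "explicit"
Letter counts:
  'c': 1
  'e': 1
  'i': 2
  'l': 1
  'p': 1
  't': 1
  'x': 1
Maximum count = 2
Most frequent = 'i' (2 times each)


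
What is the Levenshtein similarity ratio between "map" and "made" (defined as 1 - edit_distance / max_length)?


Word 1: "map" (length 3)
Word 2: "made" (length 4)
One optimal edit sequence:
  1. keep 'm'
  2. keep 'a'
  3. insert 'd'  (+1)
  4. substitute 'p' -> 'e'  (+1)
Edit distance = 2
Max length = max(3, 4) = 4
Similarity = 1 - 2/4
= 0.5000


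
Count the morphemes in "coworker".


Word: "coworker"
Morphemes: co- | work | -er
Each morpheme carries meaning
= 3 morphemes


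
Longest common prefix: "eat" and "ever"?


Word 1: "eat"
Word 2: "ever"
Comparing from start:
  Pos 0: 'e' == 'e'
  Pos 1: 'a' != 'v' (stop)
LCP = "e" (length 1)


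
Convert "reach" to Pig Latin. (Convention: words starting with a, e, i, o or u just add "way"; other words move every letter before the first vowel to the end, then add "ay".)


Word: "reach"
Starts with consonant(s) → move to end, add 'ay'
Consonant cluster: "r"
Pig Latin = "eachray"


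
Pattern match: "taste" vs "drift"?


Pattern of "taste": [0, 1, 2, 0, 3]
Pattern of "drift": [0, 1, 2, 3, 4]
Patterns do not match
Same pattern = No


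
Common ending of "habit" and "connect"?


Word 1: "habit"
Word 2: "connect"
Comparing from end:
  Pos -1: 't' == 't'
  Pos -2: 'i' != 'c' (stop)
LCS = "t" (length 1)


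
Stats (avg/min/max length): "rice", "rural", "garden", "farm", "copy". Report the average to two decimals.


Lengths: "rice"=4, "rural"=5, "garden"=6, "farm"=4, "copy"=4
Sum = 23, Count = 5
Average = 23/5 = 4.60
= avg=4.60, min=4, max=6


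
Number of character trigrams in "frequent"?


Word: "frequent" (length 8)
Number of 3-grams = length - 3 + 1 = 8 - 3 + 1
= 6


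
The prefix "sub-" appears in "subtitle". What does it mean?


Prefix: sub-
Example: subtitle (sub- + title)
Meaning = under / below


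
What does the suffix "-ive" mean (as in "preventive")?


Suffix: -ive
As in: preventive -> prevent + -ive
Meaning = tending to


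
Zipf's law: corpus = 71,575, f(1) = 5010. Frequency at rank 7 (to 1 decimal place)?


Zipf's law: f(r) = f(1) / r
f(1) = 5010
f(7) = 5010 / 7
= 715.7 occurrences


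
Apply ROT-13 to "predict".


Word: "predict"
Shift: 13
Each letter → (letter + shift) mod 26:
  'p' (15) + 13 = 2 → 'c'
  'r' (17) + 13 = 4 → 'e'
  'e' (4) + 13 = 17 → 'r'
  'd' (3) + 13 = 16 → 'q'
  'i' (8) + 13 = 21 → 'v'
  'c' (2) + 13 = 15 → 'p'
  't' (19) + 13 = 6 → 'g'
Result = "cerqvpg"


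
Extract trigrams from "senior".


Word: "senior" (length 6)
Number of trigrams = 6 - 3 + 1 = 4
  Position 0: "sen"
  Position 1: "eni"
  Position 2: "nio"
  Position 3: "ior"
Trigrams = "sen", "eni", "nio", "ior"


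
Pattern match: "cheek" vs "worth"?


Pattern of "cheek": [0, 1, 2, 2, 3]
Pattern of "worth": [0, 1, 2, 3, 4]
Patterns do not match
Same pattern = No


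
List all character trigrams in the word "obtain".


Word: "obtain" (length 6)
Number of trigrams = 6 - 3 + 1 = 4
  Position 0: "obt"
  Position 1: "bta"
  Position 2: "tai"
  Position 3: "ain"
Trigrams = "obt", "bta", "tai", "ain"


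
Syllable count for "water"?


Word: "water"
Syllable breakdown: wa | ter
Counting: 2 parts
= 2 syllables


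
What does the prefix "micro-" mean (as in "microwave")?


Prefix: micro-
As in: microwave -> micro- + wave
Meaning = small


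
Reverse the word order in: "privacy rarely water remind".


Original: "privacy rarely water remind"
Words (1..n): privacy | rarely | water | remind
Reversed (n..1): remind | water | rarely | privacy
Result = "remind water rarely privacy"


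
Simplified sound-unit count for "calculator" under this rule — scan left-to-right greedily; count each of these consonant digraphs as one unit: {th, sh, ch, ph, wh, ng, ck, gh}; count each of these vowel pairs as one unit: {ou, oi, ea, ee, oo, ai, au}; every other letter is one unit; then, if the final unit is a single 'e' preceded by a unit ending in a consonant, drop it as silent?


Word: "calculator" (10 letters)
Left-to-right scan:
  (1) 'c' (letter)
  (2) 'a' (letter)
  (3) 'l' (letter)
  (4) 'c' (letter)
  (5) 'u' (letter)
  (6) 'l' (letter)
  (7) 'a' (letter)
  (8) 't' (letter)
  (9) 'o' (letter)
  (10) 'r' (letter)
Units from scan: 10
Sound units = 10 units


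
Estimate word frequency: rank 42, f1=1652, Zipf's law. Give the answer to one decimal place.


Zipf's law: f(r) = f(1) / r
f(1) = 1652
f(42) = 1652 / 42
= 39.3 occurrences


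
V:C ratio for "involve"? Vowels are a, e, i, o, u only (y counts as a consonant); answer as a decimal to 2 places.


Word: "involve"
Vowels (a,e,i,o,u): 3
Consonants: 4
Ratio = 3/4
= 0.75


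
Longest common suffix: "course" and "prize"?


Word 1: "course"
Word 2: "prize"
Comparing from end:
  Pos -1: 'e' == 'e'
  Pos -2: 's' != 'z' (stop)
LCS = "e" (length 1)


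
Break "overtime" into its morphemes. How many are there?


Word: "overtime"
Morphemes: over- | time
Each morpheme carries meaning
= 2 morphemes


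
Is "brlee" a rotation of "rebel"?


Word: "rebel", Candidate: "brlee"
Method: check if candidate is substring of word+word
"rebelrebel" contains "brlee"? No
Is rotation = No


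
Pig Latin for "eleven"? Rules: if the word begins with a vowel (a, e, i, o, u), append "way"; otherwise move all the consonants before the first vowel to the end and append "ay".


Word: "eleven"
Starts with vowel → add 'way'
Pig Latin = "elevenway"


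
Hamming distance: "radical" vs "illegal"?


Comparing character by character (same length = 7):
  Pos 0: 'r' vs 'i' !=
  Pos 1: 'a' vs 'l' !=
  Pos 2: 'd' vs 'l' !=
  Pos 3: 'i' vs 'e' !=
  Pos 4: 'c' vs 'g' !=
  Pos 5: 'a' vs 'a' =
  Pos 6: 'l' vs 'l' =
Hamming distance = 5


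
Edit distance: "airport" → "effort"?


Word 1: "airport" (length 7)
Word 2: "effort" (length 6)
One optimal edit sequence (insert/delete/substitute each cost 1):
  1. delete 'a'  (+1)
  2. substitute 'i' -> 'e'  (+1)
  3. substitute 'r' -> 'f'  (+1)
  4. substitute 'p' -> 'f'  (+1)
  5. keep 'o'
  6. keep 'r'
  7. keep 't'
Total edit operations: 4
Edit distance = 4


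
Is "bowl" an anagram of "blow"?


Word 1: "blow" → sorted: blow
Word 2: "bowl" → sorted: blow
Same letters? blow == blow
Anagram = Yes


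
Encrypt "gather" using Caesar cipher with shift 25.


Word: "gather"
Shift: 25
Each letter → (letter + shift) mod 26:
  'g' (6) + 25 = 5 → 'f'
  'a' (0) + 25 = 25 → 'z'
  't' (19) + 25 = 18 → 's'
  'h' (7) + 25 = 6 → 'g'
  'e' (4) + 25 = 3 → 'd'
  'r' (17) + 25 = 16 → 'q'
Result = "fzsgdq"


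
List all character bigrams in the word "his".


Word: "his" (length 3)
Number of bigrams = 3 - 2 + 1 = 2
  Position 0: "hi"
  Position 1: "is"
Bigrams = "hi", "is"


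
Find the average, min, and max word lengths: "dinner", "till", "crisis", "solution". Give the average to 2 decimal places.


Lengths: "dinner"=6, "till"=4, "crisis"=6, "solution"=8
Sum = 24, Count = 4
Average = 24/4 = 6.00
= avg=6.00, min=4, max=8


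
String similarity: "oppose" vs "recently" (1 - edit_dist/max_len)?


Word 1: "oppose" (length 6)
Word 2: "recently" (length 8)
One optimal edit sequence:
  1. insert 'r'  (+1)
  2. insert 'e'  (+1)
  3. substitute 'o' -> 'c'  (+1)
  4. substitute 'p' -> 'e'  (+1)
  5. substitute 'p' -> 'n'  (+1)
  6. substitute 'o' -> 't'  (+1)
  7. substitute 's' -> 'l'  (+1)
  8. substitute 'e' -> 'y'  (+1)
Edit distance = 8
Max length = max(6, 8) = 8
Similarity = 1 - 8/8
= 0.0000


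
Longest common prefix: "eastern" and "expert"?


Word 1: "eastern"
Word 2: "expert"
Comparing from start:
  Pos 0: 'e' == 'e'
  Pos 1: 'a' != 'x' (stop)
LCP = "e" (length 1)


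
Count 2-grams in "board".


Word: "board" (length 5)
Number of 2-grams = length - 2 + 1 = 5 - 2 + 1
= 4


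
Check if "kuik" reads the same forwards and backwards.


Word: "kuik"
Reversed: "kiuk"
Forward == Backward? kuik != kiuk
Palindrome = No


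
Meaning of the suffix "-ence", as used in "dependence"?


Suffix: -ence
As in: dependence -> depend + -ence
Meaning = state of


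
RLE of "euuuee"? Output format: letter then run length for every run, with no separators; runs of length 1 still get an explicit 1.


String: "euuuee"
Scanning for consecutive runs:
  'e' x 1
  'u' x 3
  'e' x 2
RLE = "e1u3e2"


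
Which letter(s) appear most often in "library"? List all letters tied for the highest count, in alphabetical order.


Word: "library"
Letter counts:
  'a': 1
  'b': 1
  'i': 1
  'l': 1
  'r': 2
  'y': 1
Maximum count = 2
Most frequent = 'r' (2 times each)


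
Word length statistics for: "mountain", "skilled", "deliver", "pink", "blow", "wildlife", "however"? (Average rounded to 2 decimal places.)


Lengths: "mountain"=8, "skilled"=7, "deliver"=7, "pink"=4, "blow"=4, "wildlife"=8, "however"=7
Sum = 45, Count = 7
Average = 45/7 = 6.43
= avg=6.43, min=4, max=8


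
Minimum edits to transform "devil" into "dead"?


Word 1: "devil" (length 5)
Word 2: "dead" (length 4)
One optimal edit sequence (insert/delete/substitute each cost 1):
  1. keep 'd'
  2. keep 'e'
  3. delete 'v'  (+1)
  4. substitute 'i' -> 'a'  (+1)
  5. substitute 'l' -> 'd'  (+1)
Total edit operations: 3
Edit distance = 3


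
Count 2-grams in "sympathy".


Word: "sympathy" (length 8)
Number of 2-grams = length - 2 + 1 = 8 - 2 + 1
= 7


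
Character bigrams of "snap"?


Word: "snap" (length 4)
Number of bigrams = 4 - 2 + 1 = 3
  Position 0: "sn"
  Position 1: "na"
  Position 2: "ap"
Bigrams = "sn", "na", "ap"


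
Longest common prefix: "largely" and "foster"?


Word 1: "largely"
Word 2: "foster"
Comparing from start:
  Pos 0: 'l' != 'f' (stop)
LCP = "" (length 0)


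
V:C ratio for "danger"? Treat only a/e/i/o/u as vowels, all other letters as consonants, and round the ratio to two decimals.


Word: "danger"
Vowels (a,e,i,o,u): 2
Consonants: 4
Ratio = 2/4
= 0.50


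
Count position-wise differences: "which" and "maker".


Comparing character by character (same length = 5):
  Pos 0: 'w' vs 'm' !=
  Pos 1: 'h' vs 'a' !=
  Pos 2: 'i' vs 'k' !=
  Pos 3: 'c' vs 'e' !=
  Pos 4: 'h' vs 'r' !=
Hamming distance = 5


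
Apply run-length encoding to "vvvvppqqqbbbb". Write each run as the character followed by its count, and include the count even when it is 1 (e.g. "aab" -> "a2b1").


String: "vvvvppqqqbbbb"
Scanning for consecutive runs:
  'v' x 4
  'p' x 2
  'q' x 3
  'b' x 4
RLE = "v4p2q3b4"


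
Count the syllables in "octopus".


Word: "octopus"
Syllable breakdown: oc-to-pus
Counting: 3 parts
= 3 syllables


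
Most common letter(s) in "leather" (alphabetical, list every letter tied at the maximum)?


Word: "leather"
Letter counts:
  'a': 1
  'e': 2
  'h': 1
  'l': 1
  'r': 1
  't': 1
Maximum count = 2
Most frequent = 'e' (2 times each)


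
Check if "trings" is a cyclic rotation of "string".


Word: "string", Candidate: "trings"
Method: check if candidate is substring of word+word
"stringstring" contains "trings"? Yes
Is rotation = Yes


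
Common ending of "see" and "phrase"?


Word 1: "see"
Word 2: "phrase"
Comparing from end:
  Pos -1: 'e' == 'e'
  Pos -2: 'e' != 's' (stop)
LCS = "e" (length 1)


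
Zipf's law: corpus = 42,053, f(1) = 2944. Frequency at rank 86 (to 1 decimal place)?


Zipf's law: f(r) = f(1) / r
f(1) = 2944
f(86) = 2944 / 86
= 34.2 occurrences


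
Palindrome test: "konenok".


Word: "konenok"
Reversed: "konenok"
Forward == Backward? konenok == konenok
Palindrome = Yes


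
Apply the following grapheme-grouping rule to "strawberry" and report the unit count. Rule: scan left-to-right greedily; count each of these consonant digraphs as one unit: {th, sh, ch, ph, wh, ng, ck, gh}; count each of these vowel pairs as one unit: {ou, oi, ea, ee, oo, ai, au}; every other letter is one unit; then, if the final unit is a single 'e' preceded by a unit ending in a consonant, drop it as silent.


Word: "strawberry" (10 letters)
Left-to-right scan:
  (1) 's' (letter)
  (2) 't' (letter)
  (3) 'r' (letter)
  (4) 'a' (letter)
  (5) 'w' (letter)
  (6) 'b' (letter)
  (7) 'e' (letter)
  (8) 'r' (letter)
  (9) 'r' (letter)
  (10) 'y' (letter)
Units from scan: 10
Sound units = 10 units


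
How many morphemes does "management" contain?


Word: "management"
Morphemes: manage | -ment
Each morpheme carries meaning
= 2 morphemes


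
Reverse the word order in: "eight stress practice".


Original: "eight stress practice"
Words (1..n): eight | stress | practice
Reversed (n..1): practice | stress | eight
Result = "practice stress eight"


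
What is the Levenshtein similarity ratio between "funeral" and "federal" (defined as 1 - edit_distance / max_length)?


Word 1: "funeral" (length 7)
Word 2: "federal" (length 7)
One optimal edit sequence:
  1. keep 'f'
  2. substitute 'u' -> 'e'  (+1)
  3. substitute 'n' -> 'd'  (+1)
  4. keep 'e'
  5. keep 'r'
  6. keep 'a'
  7. keep 'l'
Edit distance = 2
Max length = max(7, 7) = 7
Similarity = 1 - 2/7
= 0.7143


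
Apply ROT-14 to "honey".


Word: "honey"
Shift: 14
Each letter → (letter + shift) mod 26:
  'h' (7) + 14 = 21 → 'v'
  'o' (14) + 14 = 2 → 'c'
  'n' (13) + 14 = 1 → 'b'
  'e' (4) + 14 = 18 → 's'
  'y' (24) + 14 = 12 → 'm'
Result = "vcbsm"


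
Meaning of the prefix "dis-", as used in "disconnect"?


Prefix: dis-
As in: disconnect -> dis- + connect
Meaning = not / opposite


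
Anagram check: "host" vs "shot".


Word 1: "host" → sorted: host
Word 2: "shot" → sorted: host
Same letters? host == host
Anagram = Yes


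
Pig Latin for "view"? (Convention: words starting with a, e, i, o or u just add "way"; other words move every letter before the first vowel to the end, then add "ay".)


Word: "view"
Starts with consonant(s) → move to end, add 'ay'
Consonant cluster: "v"
Pig Latin = "iewvay"


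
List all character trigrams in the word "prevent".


Word: "prevent" (length 7)
Number of trigrams = 7 - 3 + 1 = 5
  Position 0: "pre"
  Position 1: "rev"
  Position 2: "eve"
  Position 3: "ven"
  Position 4: "ent"
Trigrams = "pre", "rev", "eve", "ven", "ent"


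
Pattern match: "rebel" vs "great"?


Pattern of "rebel": [0, 1, 2, 1, 3]
Pattern of "great": [0, 1, 2, 3, 4]
Patterns do not match
Same pattern = No


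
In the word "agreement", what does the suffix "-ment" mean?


Suffix: -ment
Example: agreement = agree + -ment
Meaning = result of action


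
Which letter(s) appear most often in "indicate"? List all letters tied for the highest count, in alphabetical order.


Word: "indicate"
Letter counts:
  'a': 1
  'c': 1
  'd': 1
  'e': 1
  'i': 2
  'n': 1
  't': 1
Maximum count = 2
Most frequent = 'i' (2 times each)


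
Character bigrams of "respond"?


Word: "respond" (length 7)
Number of bigrams = 7 - 2 + 1 = 6
  Position 0: "re"
  Position 1: "es"
  Position 2: "sp"
  Position 3: "po"
  Position 4: "on"
  Position 5: "nd"
Bigrams = "re", "es", "sp", "po", "on", "nd"


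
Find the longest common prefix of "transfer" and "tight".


Word 1: "transfer"
Word 2: "tight"
Comparing from start:
  Pos 0: 't' == 't'
  Pos 1: 'r' != 'i' (stop)
LCP = "t" (length 1)


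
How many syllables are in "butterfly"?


Word: "butterfly"
Syllable breakdown: but / ter / fly
Counting: 3 parts
= 3 syllables


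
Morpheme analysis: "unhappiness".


Word: "unhappiness"
Morphemes: un- | happi | -ness
Each morpheme carries meaning
= 3 morphemes


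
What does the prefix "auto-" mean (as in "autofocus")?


Prefix: auto-
As in: autofocus -> auto- + focus
Meaning = self


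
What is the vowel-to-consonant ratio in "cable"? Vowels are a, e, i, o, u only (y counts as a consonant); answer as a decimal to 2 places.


Word: "cable"
Vowels (a,e,i,o,u): 2
Consonants: 3
Ratio = 2/3
= 0.67


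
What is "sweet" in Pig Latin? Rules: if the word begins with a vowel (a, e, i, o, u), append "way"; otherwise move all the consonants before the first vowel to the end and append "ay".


Word: "sweet"
Starts with consonant(s) → move to end, add 'ay'
Consonant cluster: "sw"
Pig Latin = "eetsway"


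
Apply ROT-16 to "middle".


Word: "middle"
Shift: 16
Each letter → (letter + shift) mod 26:
  'm' (12) + 16 = 2 → 'c'
  'i' (8) + 16 = 24 → 'y'
  'd' (3) + 16 = 19 → 't'
  'd' (3) + 16 = 19 → 't'
  'l' (11) + 16 = 1 → 'b'
  'e' (4) + 16 = 20 → 'u'
Result = "cyttbu"


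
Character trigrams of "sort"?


Word: "sort" (length 4)
Number of trigrams = 4 - 3 + 1 = 2
  Position 0: "sor"
  Position 1: "ort"
Trigrams = "sor", "ort"


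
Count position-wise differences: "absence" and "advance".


Comparing character by character (same length = 7):
  Pos 0: 'a' vs 'a' =
  Pos 1: 'b' vs 'd' !=
  Pos 2: 's' vs 'v' !=
  Pos 3: 'e' vs 'a' !=
  Pos 4: 'n' vs 'n' =
  Pos 5: 'c' vs 'c' =
  Pos 6: 'e' vs 'e' =
Hamming distance = 3


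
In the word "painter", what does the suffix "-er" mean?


Suffix: -er
As in: painter -> paint + -er
Meaning = one who / more


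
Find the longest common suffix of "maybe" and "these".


Word 1: "maybe"
Word 2: "these"
Comparing from end:
  Pos -1: 'e' == 'e'
  Pos -2: 'b' != 's' (stop)
LCS = "e" (length 1)


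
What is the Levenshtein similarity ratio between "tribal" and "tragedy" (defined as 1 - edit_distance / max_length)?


Word 1: "tribal" (length 6)
Word 2: "tragedy" (length 7)
One optimal edit sequence:
  1. keep 't'
  2. keep 'r'
  3. insert 'a'  (+1)
  4. substitute 'i' -> 'g'  (+1)
  5. substitute 'b' -> 'e'  (+1)
  6. substitute 'a' -> 'd'  (+1)
  7. substitute 'l' -> 'y'  (+1)
Edit distance = 5
Max length = max(6, 7) = 7
Similarity = 1 - 5/7
= 0.2857


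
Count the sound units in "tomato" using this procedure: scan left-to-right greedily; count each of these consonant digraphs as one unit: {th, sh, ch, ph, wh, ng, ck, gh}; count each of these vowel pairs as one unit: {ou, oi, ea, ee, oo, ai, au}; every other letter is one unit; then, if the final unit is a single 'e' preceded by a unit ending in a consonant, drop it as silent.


Word: "tomato" (6 letters)
Left-to-right scan:
  [1] 't' (letter)
  [2] 'o' (letter)
  [3] 'm' (letter)
  [4] 'a' (letter)
  [5] 't' (letter)
  [6] 'o' (letter)
Units from scan: 6
Sound units = 6 units


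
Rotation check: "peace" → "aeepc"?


Word: "peace", Candidate: "aeepc"
Method: check if candidate is substring of word+word
"peacepeace" contains "aeepc"? No
Is rotation = No


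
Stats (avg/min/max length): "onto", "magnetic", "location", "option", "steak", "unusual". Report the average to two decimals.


Lengths: "onto"=4, "magnetic"=8, "location"=8, "option"=6, "steak"=5, "unusual"=7
Sum = 38, Count = 6
Average = 38/6 = 6.33
= avg=6.33, min=4, max=8


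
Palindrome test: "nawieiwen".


Word: "nawieiwen"
Reversed: "newieiwan"
Forward == Backward? nawieiwen != newieiwan
Palindrome = No


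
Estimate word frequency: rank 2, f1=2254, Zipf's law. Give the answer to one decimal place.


Zipf's law: f(r) = f(1) / r
f(1) = 2254
f(2) = 2254 / 2
= 1127.0 occurrences


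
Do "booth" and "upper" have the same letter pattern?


Pattern of "booth": [0, 1, 1, 2, 3]
Pattern of "upper": [0, 1, 1, 2, 3]
Patterns match
Same pattern = Yes


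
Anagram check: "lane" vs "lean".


Word 1: "lane" → sorted: aeln
Word 2: "lean" → sorted: aeln
Same letters? aeln == aeln
Anagram = Yes


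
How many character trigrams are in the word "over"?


Word: "over" (length 4)
Number of 3-grams = length - 3 + 1 = 4 - 3 + 1
= 2


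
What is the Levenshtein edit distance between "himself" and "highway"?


Word 1: "himself" (length 7)
Word 2: "highway" (length 7)
One optimal edit sequence (insert/delete/substitute each cost 1):
  1. keep 'h'
  2. keep 'i'
  3. substitute 'm' -> 'g'  (+1)
  4. substitute 's' -> 'h'  (+1)
  5. substitute 'e' -> 'w'  (+1)
  6. substitute 'l' -> 'a'  (+1)
  7. substitute 'f' -> 'y'  (+1)
Total edit operations: 5
Edit distance = 5


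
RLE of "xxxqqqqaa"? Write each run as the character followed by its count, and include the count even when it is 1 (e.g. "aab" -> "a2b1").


String: "xxxqqqqaa"
Scanning for consecutive runs:
  'x' x 3
  'q' x 4
  'a' x 2
RLE = "x3q4a2"


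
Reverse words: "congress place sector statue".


Original: "congress place sector statue"
Words (1..n): congress | place | sector | statue
Reversed (n..1): statue | sector | place | congress
Result = "statue sector place congress"


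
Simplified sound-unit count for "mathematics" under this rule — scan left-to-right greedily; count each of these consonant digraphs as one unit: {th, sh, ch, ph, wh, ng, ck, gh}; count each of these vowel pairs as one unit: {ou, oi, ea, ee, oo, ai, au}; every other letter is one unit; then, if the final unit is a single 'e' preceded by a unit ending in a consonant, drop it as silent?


Word: "mathematics" (11 letters)
Left-to-right scan:
  (1) 'm' (letter)
  (2) 'a' (letter)
  (3) 'th' (digraph)
  (4) 'e' (letter)
  (5) 'm' (letter)
  (6) 'a' (letter)
  (7) 't' (letter)
  (8) 'i' (letter)
  (9) 'c' (letter)
  (10) 's' (letter)
Units from scan: 10
Sound units = 10 units


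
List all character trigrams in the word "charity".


Word: "charity" (length 7)
Number of trigrams = 7 - 3 + 1 = 5
  Position 0: "cha"
  Position 1: "har"
  Position 2: "ari"
  Position 3: "rit"
  Position 4: "ity"
Trigrams = "cha", "har", "ari", "rit", "ity"


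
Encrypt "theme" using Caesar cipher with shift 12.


Word: "theme"
Shift: 12
Each letter → (letter + shift) mod 26:
  't' (19) + 12 = 5 → 'f'
  'h' (7) + 12 = 19 → 't'
  'e' (4) + 12 = 16 → 'q'
  'm' (12) + 12 = 24 → 'y'
  'e' (4) + 12 = 16 → 'q'
Result = "ftqyq"


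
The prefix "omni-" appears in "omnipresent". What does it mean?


Prefix: omni-
Example: omnipresent = omni- + present
Meaning = all


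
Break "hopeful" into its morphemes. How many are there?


Word: "hopeful"
Morphemes: hope / -ful
Each morpheme carries meaning
= 2 morphemes


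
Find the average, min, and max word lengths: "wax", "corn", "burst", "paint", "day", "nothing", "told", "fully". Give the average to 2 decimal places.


Lengths: "wax"=3, "corn"=4, "burst"=5, "paint"=5, "day"=3, "nothing"=7, "told"=4, "fully"=5
Sum = 36, Count = 8
Average = 36/8 = 4.50
= avg=4.50, min=3, max=7


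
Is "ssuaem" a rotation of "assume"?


Word: "assume", Candidate: "ssuaem"
Method: check if candidate is substring of word+word
"assumeassume" contains "ssuaem"? No
Is rotation = No


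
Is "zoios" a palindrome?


Word: "zoios"
Reversed: "soioz"
Forward == Backward? zoios != soioz
Palindrome = No


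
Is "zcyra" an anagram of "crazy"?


Word 1: "crazy" → sorted: acryz
Word 2: "zcyra" → sorted: acryz
Same letters? acryz == acryz
Anagram = Yes


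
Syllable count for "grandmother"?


Word: "grandmother"
Syllable breakdown: grand-moth-er
Counting: 3 parts
= 3 syllables


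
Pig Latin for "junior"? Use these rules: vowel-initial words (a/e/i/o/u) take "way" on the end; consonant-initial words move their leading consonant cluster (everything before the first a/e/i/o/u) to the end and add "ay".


Word: "junior"
Starts with consonant(s) → move to end, add 'ay'
Consonant cluster: "j"
Pig Latin = "uniorjay"


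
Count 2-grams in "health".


Word: "health" (length 6)
Number of 2-grams = length - 2 + 1 = 6 - 2 + 1
= 5


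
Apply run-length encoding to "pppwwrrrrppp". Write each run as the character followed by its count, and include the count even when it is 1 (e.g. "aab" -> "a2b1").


String: "pppwwrrrrppp"
Scanning for consecutive runs:
  'p' x 3
  'w' x 2
  'r' x 4
  'p' x 3
RLE = "p3w2r4p3"


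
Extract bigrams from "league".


Word: "league" (length 6)
Number of bigrams = 6 - 2 + 1 = 5
  Position 0: "le"
  Position 1: "ea"
  Position 2: "ag"
  Position 3: "gu"
  Position 4: "ue"
Bigrams = "le", "ea", "ag", "gu", "ue"


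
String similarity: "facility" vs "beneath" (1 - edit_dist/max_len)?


Word 1: "facility" (length 8)
Word 2: "beneath" (length 7)
One optimal edit sequence:
  1. delete 'f'  (+1)
  2. substitute 'a' -> 'b'  (+1)
  3. substitute 'c' -> 'e'  (+1)
  4. substitute 'i' -> 'n'  (+1)
  5. substitute 'l' -> 'e'  (+1)
  6. substitute 'i' -> 'a'  (+1)
  7. keep 't'
  8. substitute 'y' -> 'h'  (+1)
Edit distance = 7
Max length = max(8, 7) = 8
Similarity = 1 - 7/8
= 0.1250


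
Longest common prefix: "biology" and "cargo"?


Word 1: "biology"
Word 2: "cargo"
Comparing from start:
  Pos 0: 'b' != 'c' (stop)
LCP = "" (length 0)


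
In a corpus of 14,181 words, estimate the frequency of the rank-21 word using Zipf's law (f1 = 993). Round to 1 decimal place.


Zipf's law: f(r) = f(1) / r
f(1) = 993
f(21) = 993 / 21
= 47.3 occurrences


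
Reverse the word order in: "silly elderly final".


Original: "silly elderly final"
Words (1..n): silly | elderly | final
Reversed (n..1): final | elderly | silly
Result = "final elderly silly"


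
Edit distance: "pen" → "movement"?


Word 1: "pen" (length 3)
Word 2: "movement" (length 8)
One optimal edit sequence (insert/delete/substitute each cost 1):
  1. insert 'm'  (+1)
  2. insert 'o'  (+1)
  3. insert 'v'  (+1)
  4. insert 'e'  (+1)
  5. substitute 'p' -> 'm'  (+1)
  6. keep 'e'
  7. keep 'n'
  8. insert 't'  (+1)
Total edit operations: 6
Edit distance = 6


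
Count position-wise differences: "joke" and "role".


Comparing character by character (same length = 4):
  Pos 0: 'j' vs 'r' !=
  Pos 1: 'o' vs 'o' =
  Pos 2: 'k' vs 'l' !=
  Pos 3: 'e' vs 'e' =
Hamming distance = 2


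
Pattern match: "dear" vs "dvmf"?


Pattern of "dear": [0, 1, 2, 3]
Pattern of "dvmf": [0, 1, 2, 3]
Patterns match
Same pattern = Yes


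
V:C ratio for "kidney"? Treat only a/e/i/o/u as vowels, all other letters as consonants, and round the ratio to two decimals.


Word: "kidney"
Vowels (a,e,i,o,u): 2
Consonants: 4
Ratio = 2/4
= 0.50


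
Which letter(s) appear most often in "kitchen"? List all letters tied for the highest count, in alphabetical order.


Word: "kitchen"
Letter counts:
  'c': 1
  'e': 1
  'h': 1
  'i': 1
  'k': 1
  'n': 1
  't': 1
Maximum count = 1
Most frequent = 'c', 'e', 'h', 'i', 'k', 'n', 't' (1 time each)


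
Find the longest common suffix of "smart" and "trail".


Word 1: "smart"
Word 2: "trail"
Comparing from end:
  Pos -1: 't' != 'l' (stop)
LCS = "" (length 0)


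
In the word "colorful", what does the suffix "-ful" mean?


Suffix: -ful
Example: colorful = color + -ful
Meaning = full of


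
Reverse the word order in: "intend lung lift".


Original: "intend lung lift"
Words (1..n): intend | lung | lift
Reversed (n..1): lift | lung | intend
Result = "lift lung intend"


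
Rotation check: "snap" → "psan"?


Word: "snap", Candidate: "psan"
Method: check if candidate is substring of word+word
"snapsnap" contains "psan"? No
Is rotation = No


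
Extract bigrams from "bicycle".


Word: "bicycle" (length 7)
Number of bigrams = 7 - 2 + 1 = 6
  Position 0: "bi"
  Position 1: "ic"
  Position 2: "cy"
  Position 3: "yc"
  Position 4: "cl"
  Position 5: "le"
Bigrams = "bi", "ic", "cy", "yc", "cl", "le"


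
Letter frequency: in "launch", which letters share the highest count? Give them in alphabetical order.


Word: "launch"
Letter counts:
  'a': 1
  'c': 1
  'h': 1
  'l': 1
  'n': 1
  'u': 1
Maximum count = 1
Most frequent = 'a', 'c', 'h', 'l', 'n', 'u' (1 time each)


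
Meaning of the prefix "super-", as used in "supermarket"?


Prefix: super-
Example: supermarket = super- + market
Meaning = above / beyond


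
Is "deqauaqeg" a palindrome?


Word: "deqauaqeg"
Reversed: "geqauaqed"
Forward == Backward? deqauaqeg != geqauaqed
Palindrome = No


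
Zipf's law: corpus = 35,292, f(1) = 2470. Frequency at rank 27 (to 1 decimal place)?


Zipf's law: f(r) = f(1) / r
f(1) = 2470
f(27) = 2470 / 27
= 91.5 occurrences


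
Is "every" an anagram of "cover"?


Word 1: "cover" → sorted: ceorv
Word 2: "every" → sorted: eervy
Same letters? ceorv != eervy
Anagram = No


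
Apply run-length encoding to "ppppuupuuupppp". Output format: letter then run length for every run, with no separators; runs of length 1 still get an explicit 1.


String: "ppppuupuuupppp"
Scanning for consecutive runs:
  'p' x 4
  'u' x 2
  'p' x 1
  'u' x 3
  'p' x 4
RLE = "p4u2p1u3p4"


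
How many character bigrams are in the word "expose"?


Word: "expose" (length 6)
Number of 2-grams = length - 2 + 1 = 6 - 2 + 1
= 5


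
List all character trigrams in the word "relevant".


Word: "relevant" (length 8)
Number of trigrams = 8 - 3 + 1 = 6
  Position 0: "rel"
  Position 1: "ele"
  Position 2: "lev"
  Position 3: "eva"
  Position 4: "van"
  Position 5: "ant"
Trigrams = "rel", "ele", "lev", "eva", "van", "ant"


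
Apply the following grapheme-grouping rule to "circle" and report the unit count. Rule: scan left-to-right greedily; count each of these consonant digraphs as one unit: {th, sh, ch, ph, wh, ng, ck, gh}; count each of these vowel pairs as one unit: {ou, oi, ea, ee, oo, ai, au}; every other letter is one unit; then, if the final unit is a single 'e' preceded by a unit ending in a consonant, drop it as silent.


Word: "circle" (6 letters)
Left-to-right scan:
  1. 'c' (letter)
  2. 'i' (letter)
  3. 'r' (letter)
  4. 'c' (letter)
  5. 'l' (letter)
  6. 'e' (letter)
Units from scan: 6
Final unit is 'e' after a consonant -> drop as silent (-1)
Sound units = 5 units


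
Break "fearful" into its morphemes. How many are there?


Word: "fearful"
Morphemes: fear + -ful
Each morpheme carries meaning
= 2 morphemes


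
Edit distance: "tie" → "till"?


Word 1: "tie" (length 3)
Word 2: "till" (length 4)
One optimal edit sequence (insert/delete/substitute each cost 1):
  1. keep 't'
  2. keep 'i'
  3. insert 'l'  (+1)
  4. substitute 'e' -> 'l'  (+1)
Total edit operations: 2
Edit distance = 2


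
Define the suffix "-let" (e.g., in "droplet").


Suffix: -let
As in: droplet -> drop + -let
Meaning = small


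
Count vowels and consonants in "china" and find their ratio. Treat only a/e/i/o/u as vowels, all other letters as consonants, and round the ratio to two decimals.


Word: "china"
Vowels (a,e,i,o,u): 2
Consonants: 3
Ratio = 2/3
= 0.67


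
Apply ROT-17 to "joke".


Word: "joke"
Shift: 17
Each letter → (letter + shift) mod 26:
  'j' (9) + 17 = 0 → 'a'
  'o' (14) + 17 = 5 → 'f'
  'k' (10) + 17 = 1 → 'b'
  'e' (4) + 17 = 21 → 'v'
Result = "afbv"


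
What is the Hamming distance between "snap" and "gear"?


Comparing character by character (same length = 4):
  Pos 0: 's' vs 'g' !=
  Pos 1: 'n' vs 'e' !=
  Pos 2: 'a' vs 'a' =
  Pos 3: 'p' vs 'r' !=
Hamming distance = 3


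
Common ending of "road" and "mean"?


Word 1: "road"
Word 2: "mean"
Comparing from end:
  Pos -1: 'd' != 'n' (stop)
LCS = "" (length 0)


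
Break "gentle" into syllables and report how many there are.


Word: "gentle"
Syllable breakdown: gen / tle
Counting: 2 parts
= 2 syllables


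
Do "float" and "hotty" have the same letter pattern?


Pattern of "float": [0, 1, 2, 3, 4]
Pattern of "hotty": [0, 1, 2, 2, 3]
Patterns do not match
Same pattern = No


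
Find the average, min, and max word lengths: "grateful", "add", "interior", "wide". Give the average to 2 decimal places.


Lengths: "grateful"=8, "add"=3, "interior"=8, "wide"=4
Sum = 23, Count = 4
Average = 23/4 = 5.75
= avg=5.75, min=3, max=8


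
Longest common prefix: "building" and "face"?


Word 1: "building"
Word 2: "face"
Comparing from start:
  Pos 0: 'b' != 'f' (stop)
LCP = "" (length 0)


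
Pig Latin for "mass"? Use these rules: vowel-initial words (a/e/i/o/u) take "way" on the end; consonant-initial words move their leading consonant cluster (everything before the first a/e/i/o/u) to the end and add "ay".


Word: "mass"
Starts with consonant(s) → move to end, add 'ay'
Consonant cluster: "m"
Pig Latin = "assmay"


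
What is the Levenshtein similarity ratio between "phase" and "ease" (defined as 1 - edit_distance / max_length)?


Word 1: "phase" (length 5)
Word 2: "ease" (length 4)
One optimal edit sequence:
  1. delete 'p'  (+1)
  2. substitute 'h' -> 'e'  (+1)
  3. keep 'a'
  4. keep 's'
  5. keep 'e'
Edit distance = 2
Max length = max(5, 4) = 5
Similarity = 1 - 2/5
= 0.6000
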